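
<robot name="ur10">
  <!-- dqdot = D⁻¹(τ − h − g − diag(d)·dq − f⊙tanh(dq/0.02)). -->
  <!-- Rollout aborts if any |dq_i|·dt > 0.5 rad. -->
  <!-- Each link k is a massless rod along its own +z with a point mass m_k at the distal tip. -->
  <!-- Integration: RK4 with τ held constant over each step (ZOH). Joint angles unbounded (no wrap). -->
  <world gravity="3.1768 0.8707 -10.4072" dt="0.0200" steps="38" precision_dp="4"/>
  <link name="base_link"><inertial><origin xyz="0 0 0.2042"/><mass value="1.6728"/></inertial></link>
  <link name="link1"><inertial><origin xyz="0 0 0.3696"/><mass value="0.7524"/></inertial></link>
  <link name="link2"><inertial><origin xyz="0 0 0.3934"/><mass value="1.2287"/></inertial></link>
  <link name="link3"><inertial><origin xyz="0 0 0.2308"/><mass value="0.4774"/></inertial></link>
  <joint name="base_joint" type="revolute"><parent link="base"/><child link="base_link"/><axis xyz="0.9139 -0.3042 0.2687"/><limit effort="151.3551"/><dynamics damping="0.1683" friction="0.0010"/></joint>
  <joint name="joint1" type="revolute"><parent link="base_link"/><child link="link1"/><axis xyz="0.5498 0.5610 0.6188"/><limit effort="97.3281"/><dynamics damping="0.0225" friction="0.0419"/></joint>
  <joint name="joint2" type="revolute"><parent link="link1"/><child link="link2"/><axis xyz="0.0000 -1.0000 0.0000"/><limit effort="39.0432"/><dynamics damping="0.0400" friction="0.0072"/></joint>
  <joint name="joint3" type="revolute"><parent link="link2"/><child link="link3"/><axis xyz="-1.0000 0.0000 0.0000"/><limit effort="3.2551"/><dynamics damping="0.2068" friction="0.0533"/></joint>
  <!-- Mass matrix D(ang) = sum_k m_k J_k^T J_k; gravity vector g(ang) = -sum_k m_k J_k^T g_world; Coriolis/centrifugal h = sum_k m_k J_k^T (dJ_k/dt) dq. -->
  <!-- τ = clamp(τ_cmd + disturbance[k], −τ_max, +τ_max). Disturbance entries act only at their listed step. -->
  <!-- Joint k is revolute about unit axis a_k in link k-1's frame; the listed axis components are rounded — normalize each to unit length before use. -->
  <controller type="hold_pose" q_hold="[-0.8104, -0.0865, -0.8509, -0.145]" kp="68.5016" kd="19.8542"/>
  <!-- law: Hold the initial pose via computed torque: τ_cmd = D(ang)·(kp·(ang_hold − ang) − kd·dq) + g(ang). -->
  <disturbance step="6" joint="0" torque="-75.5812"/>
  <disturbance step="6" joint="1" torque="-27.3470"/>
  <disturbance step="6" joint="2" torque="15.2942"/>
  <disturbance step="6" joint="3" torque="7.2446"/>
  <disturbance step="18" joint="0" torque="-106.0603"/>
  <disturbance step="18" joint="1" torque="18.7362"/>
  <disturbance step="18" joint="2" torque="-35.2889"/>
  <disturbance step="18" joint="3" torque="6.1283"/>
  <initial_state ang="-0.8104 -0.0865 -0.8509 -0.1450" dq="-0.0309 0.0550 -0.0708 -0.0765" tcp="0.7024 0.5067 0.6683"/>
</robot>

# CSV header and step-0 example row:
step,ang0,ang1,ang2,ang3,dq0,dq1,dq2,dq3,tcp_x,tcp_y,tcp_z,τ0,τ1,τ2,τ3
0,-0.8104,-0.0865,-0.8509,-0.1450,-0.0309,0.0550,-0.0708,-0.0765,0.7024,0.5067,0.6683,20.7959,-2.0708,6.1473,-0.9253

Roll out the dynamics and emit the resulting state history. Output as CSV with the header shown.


step,ang0,ang1,ang2,ang3,dq0,dq1,dq2,dq3,tcp_x,tcp_y,tcp_z,τ0,τ1,τ2,τ3
1,-0.8108,-0.0857,-0.8521,-0.1456,-0.0143,0.0269,-0.0496,-0.0018,0.7031,0.5060,0.6676,20.4991,-1.7642,5.8114,-0.9407
2,-0.8110,-0.0853,-0.8529,-0.1456,-0.0075,0.0116,-0.0311,-0.0025,0.7035,0.5055,0.6671,20.3024,-1.5605,5.5863,-0.9330
3,-0.8112,-0.0852,-0.8534,-0.1455,-0.0036,0.0041,-0.0167,-0.0030,0.7037,0.5053,0.6669,20.1724,-1.4289,5.4360,-0.9280
4,-0.8112,-0.0851,-0.8537,-0.1455,-0.0013,0.0007,-0.0062,-0.0033,0.7038,0.5052,0.6668,20.0869,-1.3441,5.3366,-0.9249
5,-0.8112,-0.0851,-0.8537,-0.1455,0.0000,-0.0010,0.0006,-0.0035,0.7039,0.5052,0.6667,20.0310,-1.2890,5.2717,-0.9228
6,-0.8112,-0.0852,-0.8537,-0.1455,0.0009,-0.0020,0.0047,-0.0035,0.7038,0.5052,0.6668,-55.5865,-28.5999,20.5238,3.2551
7,-0.8253,-0.0843,-0.8383,-0.1623,-1.4076,0.1149,1.5625,-1.6287,0.7037,0.5148,0.6650,51.2263,10.3905,-1.2484,-2.7240
8,-0.8473,-0.0826,-0.8134,-0.1852,-0.7939,0.0341,0.9080,-0.6852,0.7033,0.5306,0.6614,40.9074,7.1831,0.6265,-2.2189
9,-0.8593,-0.0822,-0.7995,-0.1940,-0.4108,-0.0072,0.4771,-0.2124,0.7030,0.5403,0.6588,33.9677,4.7310,2.0044,-1.8293
10,-0.8651,-0.0825,-0.7926,-0.1959,-0.1746,-0.0167,0.2109,-0.0008,0.7028,0.5455,0.6572,29.2926,2.9378,2.9768,-1.5358
11,-0.8672,-0.0828,-0.7900,-0.1954,-0.0331,-0.0138,0.0503,0.0340,0.7027,0.5477,0.6565,26.1425,1.6744,3.6483,-1.3026
12,-0.8670,-0.0830,-0.7899,-0.1948,0.0524,-0.0078,-0.0456,0.0291,0.7025,0.5479,0.6566,24.0230,0.8024,4.1037,-1.1371
13,-0.8655,-0.0831,-0.7914,-0.1942,0.1036,-0.0025,-0.1017,0.0269,0.7024,0.5467,0.6571,22.6004,0.2077,4.4098,-1.0278
14,-0.8631,-0.0831,-0.7938,-0.1937,0.1326,0.0004,-0.1339,0.0259,0.7023,0.5448,0.6580,21.6486,-0.1961,4.6179,-0.9559
15,-0.8603,-0.0831,-0.7966,-0.1932,0.1470,0.0020,-0.1503,0.0252,0.7022,0.5424,0.6590,21.0150,-0.4708,4.7600,-0.9090
16,-0.8573,-0.0831,-0.7997,-0.1927,0.1520,0.0027,-0.1565,0.0246,0.7021,0.5399,0.6600,20.5958,-0.6586,4.8579,-0.8789
17,-0.8543,-0.0830,-0.8028,-0.1922,0.1510,0.0029,-0.1562,0.0242,0.7020,0.5373,0.6611,20.3210,-0.7880,4.9261,-0.8600
18,-0.8513,-0.0829,-0.8059,-0.1917,0.1463,0.0028,-0.1519,0.0238,0.7019,0.5347,0.6621,-85.9174,17.8581,-30.3144,3.2551
19,-0.8656,-0.0737,-0.8118,-0.2151,-1.5693,0.9262,-0.4282,-2.2431,0.7101,0.5302,0.6528,63.6000,-8.7104,19.3789,-2.6763
20,-0.8898,-0.0585,-0.8184,-0.2450,-0.8574,0.5881,-0.2428,-0.8164,0.7230,0.5254,0.6366,48.5613,-6.2064,14.2008,-2.2429
21,-0.9024,-0.0494,-0.8226,-0.2546,-0.3986,0.3260,-0.1766,-0.1725,0.7307,0.5227,0.6269,38.5506,-4.4786,10.8901,-1.8460
22,-0.9074,-0.0447,-0.8259,-0.2552,-0.1113,0.1464,-0.1437,0.0863,0.7348,0.5209,0.6218,31.9074,-3.2958,8.7291,-1.5263
23,-0.9079,-0.0429,-0.8285,-0.2531,0.0605,0.0320,-0.1170,0.1246,0.7364,0.5194,0.6201,27.5124,-2.4899,7.3040,-1.2689
24,-0.9057,-0.0430,-0.8306,-0.2505,0.1624,-0.0323,-0.0899,0.1355,0.7363,0.5180,0.6206,24.6158,-1.9623,6.3632,-1.0965
25,-0.9019,-0.0439,-0.8321,-0.2478,0.2190,-0.0643,-0.0634,0.1350,0.7354,0.5168,0.6224,22.7160,-1.6252,5.7471,-0.9828
26,-0.8972,-0.0454,-0.8332,-0.2451,0.2476,-0.0823,-0.0449,0.1313,0.7338,0.5156,0.6251,21.4785,-1.4035,5.3493,-0.9089
27,-0.8922,-0.0471,-0.8339,-0.2425,0.2585,-0.0912,-0.0322,0.1264,0.7319,0.5146,0.6281,20.6801,-1.2605,5.0979,-0.8615
28,-0.8870,-0.0490,-0.8345,-0.2401,0.2581,-0.0945,-0.0238,0.1211,0.7299,0.5136,0.6314,20.1723,-1.1711,4.9446,-0.8317
29,-0.8819,-0.0509,-0.8349,-0.2377,0.2510,-0.0942,-0.0184,0.1158,0.7279,0.5126,0.6346,19.8563,-1.1178,4.8567,-0.8135
30,-0.8770,-0.0527,-0.8352,-0.2354,0.2399,-0.0918,-0.0151,0.1106,0.7259,0.5118,0.6378,19.6662,-1.0886,4.8118,-0.8031
31,-0.8724,-0.0545,-0.8355,-0.2333,0.2267,-0.0881,-0.0132,0.1057,0.7240,0.5109,0.6408,19.5585,-1.0753,4.7947,-0.7976
32,-0.8680,-0.0562,-0.8358,-0.2312,0.2126,-0.0837,-0.0121,0.1009,0.7221,0.5102,0.6436,19.5042,-1.0721,4.7952,-0.7954
33,-0.8639,-0.0579,-0.8360,-0.2292,0.1982,-0.0789,-0.0116,0.0963,0.7204,0.5095,0.6463,19.4841,-1.0752,4.8064,-0.7952
34,-0.8600,-0.0594,-0.8362,-0.2274,0.1841,-0.0740,-0.0113,0.0920,0.7188,0.5088,0.6487,19.4854,-1.0821,4.8239,-0.7964
35,-0.8565,-0.0608,-0.8364,-0.2256,0.1705,-0.0691,-0.0112,0.0878,0.7173,0.5082,0.6510,19.4999,-1.0911,4.8447,-0.7983
36,-0.8532,-0.0621,-0.8367,-0.2239,0.1576,-0.0644,-0.0112,0.0838,0.7160,0.5077,0.6530,19.5221,-1.1011,4.8669,-0.8008
37,-0.8502,-0.0634,-0.8369,-0.2222,0.1455,-0.0599,-0.0111,0.0801,0.7147,0.5071,0.6549,19.5483,-1.1113,4.8892,-0.8034
38,-0.8474,-0.0645,-0.8371,-0.2207,0.1342,-0.0556,-0.0111,0.0765,0.7135,0.5067,0.6567,,,,


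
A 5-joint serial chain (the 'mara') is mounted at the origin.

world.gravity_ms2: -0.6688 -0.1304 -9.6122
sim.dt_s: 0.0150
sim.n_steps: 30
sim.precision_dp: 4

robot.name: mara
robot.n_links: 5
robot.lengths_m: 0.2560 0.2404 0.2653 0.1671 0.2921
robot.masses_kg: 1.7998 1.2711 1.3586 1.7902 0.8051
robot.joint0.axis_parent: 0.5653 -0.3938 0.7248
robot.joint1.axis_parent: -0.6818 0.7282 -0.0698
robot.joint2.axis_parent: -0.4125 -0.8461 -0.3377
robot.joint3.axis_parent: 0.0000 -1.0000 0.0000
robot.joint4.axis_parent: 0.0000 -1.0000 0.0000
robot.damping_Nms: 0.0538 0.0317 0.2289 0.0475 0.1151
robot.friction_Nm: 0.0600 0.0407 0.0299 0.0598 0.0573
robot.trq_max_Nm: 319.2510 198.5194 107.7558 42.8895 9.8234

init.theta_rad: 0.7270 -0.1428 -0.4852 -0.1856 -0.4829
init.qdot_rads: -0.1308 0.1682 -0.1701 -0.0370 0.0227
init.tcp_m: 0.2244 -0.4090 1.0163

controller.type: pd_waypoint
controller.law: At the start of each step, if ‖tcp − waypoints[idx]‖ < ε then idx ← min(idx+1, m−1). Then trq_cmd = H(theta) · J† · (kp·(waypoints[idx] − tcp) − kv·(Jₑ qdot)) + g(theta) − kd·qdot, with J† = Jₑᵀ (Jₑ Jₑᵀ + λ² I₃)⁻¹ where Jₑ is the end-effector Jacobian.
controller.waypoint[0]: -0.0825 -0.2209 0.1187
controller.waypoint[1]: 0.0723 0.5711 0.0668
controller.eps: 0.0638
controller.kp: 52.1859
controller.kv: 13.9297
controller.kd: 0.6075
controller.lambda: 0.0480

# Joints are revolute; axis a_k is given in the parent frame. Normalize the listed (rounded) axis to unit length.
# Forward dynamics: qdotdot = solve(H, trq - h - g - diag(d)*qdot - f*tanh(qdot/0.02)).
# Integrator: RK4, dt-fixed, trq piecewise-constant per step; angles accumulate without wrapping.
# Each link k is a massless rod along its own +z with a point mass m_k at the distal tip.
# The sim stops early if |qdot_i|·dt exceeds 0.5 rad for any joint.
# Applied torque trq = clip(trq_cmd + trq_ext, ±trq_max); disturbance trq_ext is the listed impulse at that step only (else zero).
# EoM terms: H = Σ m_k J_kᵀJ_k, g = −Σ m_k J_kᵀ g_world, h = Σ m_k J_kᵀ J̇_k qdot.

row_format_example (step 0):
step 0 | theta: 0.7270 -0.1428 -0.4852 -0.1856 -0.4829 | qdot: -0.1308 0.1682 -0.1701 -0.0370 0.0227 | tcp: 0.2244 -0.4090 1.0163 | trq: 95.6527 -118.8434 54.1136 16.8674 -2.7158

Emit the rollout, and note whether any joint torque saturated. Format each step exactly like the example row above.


step 1 | theta: 0.7313 -0.1469 -0.4747 -0.2046 -0.5059 | qdot: 0.7042 -0.7096 1.5811 -2.5215 -3.0081 | tcp: 0.2247 -0.4049 1.0117 | trq: 70.0226 -87.5035 40.3256 14.0769 -0.4380
step 2 | theta: 0.7469 -0.1617 -0.4415 -0.2566 -0.5619 | qdot: 1.3966 -1.2236 2.8659 -4.3987 -4.4098 | tcp: 0.2211 -0.4011 0.9981 | trq: 42.6360 -53.9682 25.3721 9.8251 0.2200
step 3 | theta: 0.7717 -0.1812 -0.3924 -0.3284 -0.6347 | qdot: 1.9195 -1.3496 3.6942 -5.1640 -5.2711 | tcp: 0.2136 -0.3990 0.9775 | trq: 18.3534 -24.6065 12.5651 5.5654 0.5216
step 4 | theta: 0.8029 -0.2009 -0.3332 -0.4076 -0.7160 | qdot: 2.2376 -1.2638 4.2202 -5.3836 -5.5635 | tcp: 0.2031 -0.3993 0.9513 | trq: -1.1032 -1.6035 3.0437 2.2343 0.6228
step 5 | theta: 0.8373 -0.2186 -0.2679 -0.4870 -0.7998 | qdot: 2.3562 -1.0973 4.4993 -5.2111 -5.6132 | tcp: 0.1906 -0.4019 0.9212 | trq: -16.2767 15.6569 -3.3594 -0.1031 0.7638
step 6 | theta: 0.8722 -0.2339 -0.1997 -0.5625 -0.8832 | qdot: 2.2904 -0.9486 4.5891 -4.8561 -5.5122 | tcp: 0.1776 -0.4062 0.8888 | trq: -28.0869 28.4022 -7.3097 -1.5918 0.9502
step 7 | theta: 0.9048 -0.2475 -0.1313 -0.6321 -0.9645 | qdot: 2.0641 -0.8680 4.5301 -4.4299 -5.3335 | tcp: 0.1648 -0.4117 0.8552 | trq: -37.1727 37.6232 -9.5008 -2.4421 1.1678
step 8 | theta: 0.9331 -0.2604 -0.0645 -0.6953 -1.0427 | qdot: 1.7104 -0.8703 4.3606 -4.0089 -5.1053 | tcp: 0.1528 -0.4177 0.8214 | trq: -43.7786 43.9076 -10.5205 -2.8315 1.3851
step 9 | theta: 0.9554 -0.2740 -0.0009 -0.7525 -1.1173 | qdot: 1.2690 -0.9471 4.1131 -3.6355 -4.8434 | tcp: 0.1417 -0.4235 0.7880 | trq: -47.9132 47.5779 -10.8259 -2.8980 1.5801
step 10 | theta: 0.9708 -0.2892 0.0585 -0.8046 -1.1878 | qdot: 0.7834 -1.0780 3.8143 -3.3288 -4.5579 | tcp: 0.1314 -0.4285 0.7557 | trq: -49.5574 48.8767 -10.7508 -2.7452 1.7418
step 11 | theta: 0.9788 -0.3065 0.1133 -0.8526 -1.2540 | qdot: 0.2971 -1.2370 3.4846 -3.0922 -4.2577 | tcp: 0.1218 -0.4324 0.7247 | trq: -48.8342 48.1104 -10.5207 -2.4507 1.8691
step 12 | theta: 0.9799 -0.3263 0.1630 -0.8976 -1.3156 | qdot: -0.1485 -1.3949 3.1431 -2.9210 -3.9510 | tcp: 0.1127 -0.4349 0.6952 | trq: -46.0813 45.7003 -10.2726 -2.0717 1.9665
step 13 | theta: 0.9749 -0.3482 0.2076 -0.9405 -1.3726 | qdot: -0.5122 -1.5171 2.8132 -2.8080 -3.6463 | tcp: 0.1038 -0.4359 0.6673 | trq: -41.8447 42.1668 -10.0782 -1.6481 2.0421
step 14 | theta: 0.9650 -0.3717 0.2473 -0.9819 -1.4251 | qdot: -0.7980 -1.6126 2.4845 -2.7278 -3.3575 | tcp: 0.0949 -0.4353 0.6409 | trq: -36.8157 38.1266 -9.9351 -1.2190 2.1078
step 15 | theta: 0.9515 -0.3963 0.2822 -1.0223 -1.4734 | qdot: -0.9981 -1.6722 2.1671 -2.6749 -3.0839 | tcp: 0.0861 -0.4334 0.6161 | trq: -31.5722 34.0329 -9.8317 -0.8005 2.1645
step 16 | theta: 0.9357 -0.4216 0.3125 -1.0621 -1.5178 | qdot: -1.1157 -1.6942 1.8656 -2.6408 -2.8279 | tcp: 0.0773 -0.4302 0.5926 | trq: -26.5725 30.2231 -9.7492 -0.4040 2.2150
step 17 | theta: 0.9186 -0.4469 0.3383 -1.1015 -1.5584 | qdot: -1.1606 -1.6823 1.5814 -2.6189 -2.5901 | tcp: 0.0685 -0.4259 0.5704 | trq: -22.1230 26.9045 -9.6690 -0.0358 2.2600
step 18 | theta: 0.9014 -0.4718 0.3600 -1.1407 -1.5956 | qdot: -1.1455 -1.6424 1.3136 -2.6046 -2.3693 | tcp: 0.0598 -0.4208 0.5493 | trq: -18.3852 24.1712 -9.5777 0.3013 2.2986
step 19 | theta: 0.8847 -0.4959 0.3779 -1.1796 -1.6297 | qdot: -1.0835 -1.5810 1.0603 -2.5946 -2.1635 | tcp: 0.0512 -0.4150 0.5292 | trq: -15.4083 22.0348 -9.4683 0.6065 2.3293
step 20 | theta: 0.8692 -0.5190 0.3920 -1.2184 -1.6607 | qdot: -0.9867 -1.5039 0.8190 -2.5869 -1.9701 | tcp: 0.0427 -0.4087 0.5101 | trq: -13.1679 20.4574 -9.3390 0.8799 2.3505
step 21 | theta: 0.8553 -0.5409 0.4026 -1.2572 -1.6889 | qdot: -0.8653 -1.4156 0.5874 -2.5803 -1.7868 | tcp: 0.0345 -0.4021 0.4918 | trq: -11.5995 19.3764 -9.1917 1.1226 2.3611
step 22 | theta: 0.8434 -0.5614 0.4098 -1.2958 -1.7144 | qdot: -0.7272 -1.3194 0.3636 -2.5740 -1.6113 | tcp: 0.0265 -0.3954 0.4743 | trq: -10.6220 18.7206 -9.0293 1.3361 2.3607
step 23 | theta: 0.8337 -0.5803 0.4136 -1.3343 -1.7373 | qdot: -0.5790 -1.2176 0.1460 -2.5675 -1.4417 | tcp: 0.0188 -0.3888 0.4576 | trq: -10.1525 18.4195 -8.8539 1.5223 2.3495
step 24 | theta: 0.8262 -0.5978 0.4143 -1.3727 -1.7578 | qdot: -0.4237 -1.1093 -0.0632 -2.5627 -1.2754 | tcp: 0.0114 -0.3822 0.4415 | trq: -10.1292 18.4143 -8.6659 1.6854 2.3274
step 25 | theta: 0.8210 -0.6135 0.4119 -1.4112 -1.7757 | qdot: -0.2601 -0.9886 -0.2547 -2.5656 -1.1084 | tcp: 0.0043 -0.3759 0.4260 | trq: -10.5321 18.6679 -8.4636 1.8329 2.2943
step 26 | theta: 0.8183 -0.6274 0.4066 -1.4496 -1.7912 | qdot: -0.1042 -0.8715 -0.4499 -2.5613 -0.9477 | tcp: -0.0026 -0.3699 0.4111 | trq: -11.1782 19.0554 -8.2408 1.9590 2.2567
step 27 | theta: 0.8179 -0.6396 0.3984 -1.4879 -1.8042 | qdot: 0.0410 -0.7595 -0.6487 -2.5527 -0.7887 | tcp: -0.0091 -0.3643 0.3968 | trq: -12.0125 19.5092 -7.9766 2.0720 2.2132
step 28 | theta: 0.8194 -0.6503 0.3871 -1.5261 -1.8149 | qdot: 0.1669 -0.6620 -0.8585 -2.5361 -0.6303 | tcp: -0.0154 -0.3592 0.3831 | trq: -12.9194 19.9275 -7.6478 2.1773 2.1650
step 29 | theta: 0.8229 -0.6594 0.3728 -1.5640 -1.8232 | qdot: 0.2881 -0.5609 -1.0533 -2.5260 -0.4660 | tcp: -0.0213 -0.3545 0.3700 | trq: -13.9930 20.3275 -7.2384 2.2906 2.1101
step 30 | theta: 0.8280 -0.6671 0.3556 -1.6018 -1.8290 | qdot: 0.3985 -0.4627 -1.2347 -2.5165 -0.2995 | tcp: -0.0270 -0.3503 0.3573
any joint saturated: no


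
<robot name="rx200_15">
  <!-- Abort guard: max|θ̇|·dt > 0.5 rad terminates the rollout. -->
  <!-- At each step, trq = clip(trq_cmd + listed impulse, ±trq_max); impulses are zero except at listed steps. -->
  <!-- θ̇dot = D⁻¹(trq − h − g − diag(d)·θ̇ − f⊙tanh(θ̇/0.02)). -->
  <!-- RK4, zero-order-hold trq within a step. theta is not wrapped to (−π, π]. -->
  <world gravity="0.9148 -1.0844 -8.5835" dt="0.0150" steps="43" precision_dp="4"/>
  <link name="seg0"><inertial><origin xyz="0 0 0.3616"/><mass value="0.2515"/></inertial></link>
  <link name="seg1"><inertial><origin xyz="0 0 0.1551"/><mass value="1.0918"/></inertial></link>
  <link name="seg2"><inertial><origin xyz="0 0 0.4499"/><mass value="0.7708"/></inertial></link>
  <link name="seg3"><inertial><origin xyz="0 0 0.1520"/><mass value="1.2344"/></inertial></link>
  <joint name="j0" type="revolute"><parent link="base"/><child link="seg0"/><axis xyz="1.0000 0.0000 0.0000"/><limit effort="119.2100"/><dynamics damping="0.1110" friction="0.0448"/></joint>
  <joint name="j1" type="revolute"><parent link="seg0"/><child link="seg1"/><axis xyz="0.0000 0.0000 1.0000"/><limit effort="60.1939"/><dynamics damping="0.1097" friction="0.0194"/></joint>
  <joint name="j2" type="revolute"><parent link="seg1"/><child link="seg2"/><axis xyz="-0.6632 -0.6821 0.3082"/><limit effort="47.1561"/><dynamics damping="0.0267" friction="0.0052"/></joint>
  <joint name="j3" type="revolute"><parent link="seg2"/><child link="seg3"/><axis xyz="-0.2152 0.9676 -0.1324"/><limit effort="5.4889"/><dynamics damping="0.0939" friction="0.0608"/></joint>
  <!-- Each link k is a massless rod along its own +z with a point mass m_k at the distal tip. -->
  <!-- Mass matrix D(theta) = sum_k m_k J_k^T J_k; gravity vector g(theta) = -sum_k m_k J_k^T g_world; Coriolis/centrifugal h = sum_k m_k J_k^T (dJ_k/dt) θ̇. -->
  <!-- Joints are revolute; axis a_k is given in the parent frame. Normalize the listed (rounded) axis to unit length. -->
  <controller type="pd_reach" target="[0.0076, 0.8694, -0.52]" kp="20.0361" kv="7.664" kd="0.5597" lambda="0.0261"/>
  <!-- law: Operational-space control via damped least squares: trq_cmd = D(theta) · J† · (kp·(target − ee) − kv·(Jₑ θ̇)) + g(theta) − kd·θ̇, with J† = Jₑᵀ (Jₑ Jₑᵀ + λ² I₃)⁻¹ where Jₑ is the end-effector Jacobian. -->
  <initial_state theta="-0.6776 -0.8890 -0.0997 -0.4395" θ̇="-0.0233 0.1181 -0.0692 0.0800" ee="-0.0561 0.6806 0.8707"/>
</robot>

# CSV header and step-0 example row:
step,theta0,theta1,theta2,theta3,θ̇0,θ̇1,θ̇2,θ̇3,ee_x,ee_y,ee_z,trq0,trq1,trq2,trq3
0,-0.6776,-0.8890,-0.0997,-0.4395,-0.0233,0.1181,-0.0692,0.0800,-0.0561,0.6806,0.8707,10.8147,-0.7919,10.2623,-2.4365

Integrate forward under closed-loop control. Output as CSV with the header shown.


step,theta0,theta1,theta2,theta3,θ̇0,θ̇1,θ̇2,θ̇3,ee_x,ee_y,ee_z,trq0,trq1,trq2,trq3
1,-0.6683,-0.8800,-0.0783,-0.4537,1.2727,0.9337,2.9500,-1.7728,-0.0564,0.6817,0.8690,23.9747,-1.2005,5.0808,-1.0338
2,-0.6390,-0.9057,-0.0142,-0.4862,2.6059,-2.7532,5.6439,-2.9516,-0.0566,0.6854,0.8633,32.0133,0.9076,-0.4626,-0.1913
3,-0.5900,-0.8918,0.0985,-0.5158,3.9387,0.8554,9.1683,-0.3846,-0.0569,0.6884,0.8546,13.2730,-1.3678,-0.2763,-1.4770
4,-0.5293,-0.9081,0.2371,-0.5319,4.1505,-1.7527,9.4211,-1.6195,-0.0547,0.6900,0.8417,-1.9770,0.2087,1.5661,-0.4642
5,-0.4684,-0.9303,0.3779,-0.5463,3.9555,-1.3481,9.3240,-0.3810,-0.0520,0.6891,0.8247,-9.1449,0.2865,2.4397,-0.9118
6,-0.4124,-0.9517,0.5123,-0.5526,3.5165,-1.5035,8.6018,-0.5368,-0.0490,0.6868,0.8047,-12.3683,0.7150,2.5012,-0.5057
7,-0.3633,-0.9740,0.6359,-0.5600,3.0491,-1.4858,7.8988,-0.5135,-0.0460,0.6839,0.7820,-13.1644,0.9978,2.0074,-0.2456
8,-0.3210,-0.9959,0.7495,-0.5672,2.5968,-1.4448,7.2647,-0.4812,-0.0432,0.6809,0.7572,-12.6482,1.2040,1.1835,-0.0293
9,-0.2852,-1.0172,0.8542,-0.5737,2.1743,-1.3966,6.7173,-0.4120,-0.0406,0.6783,0.7306,-11.4163,1.3546,0.1780,0.1266
10,-0.2556,-1.0377,0.9513,-0.5792,1.7806,-1.3505,6.2414,-0.3230,-0.0381,0.6764,0.7026,-9.8080,1.4640,-0.9117,0.2347
11,-0.2317,-1.0576,1.0416,-0.5833,1.4113,-1.3080,5.8191,-0.2251,-0.0359,0.6752,0.6734,-8.0168,1.5410,-2.0206,0.3038
12,-0.2132,-1.0770,1.1259,-0.5859,1.0622,-1.2684,5.4348,-0.1253,-0.0338,0.6747,0.6431,-6.1563,1.5912,-3.1047,0.3410
13,-0.1998,-1.0957,1.2047,-0.5871,0.7300,-1.2300,5.0765,-0.0298,-0.0319,0.6749,0.6119,-4.2942,1.6186,-4.1337,0.3525
14,-0.1912,-1.1139,1.2782,-0.5872,0.4092,-1.1999,4.7271,-0.0032,-0.0302,0.6758,0.5800,-2.4900,1.6176,-5.0894,0.3819
15,-0.1874,-1.1316,1.3466,-0.5869,0.1024,-1.1645,4.3918,0.0335,-0.0286,0.6771,0.5475,-0.7419,1.6013,-5.9540,0.3827
16,-0.1881,-1.1488,1.4100,-0.5863,-0.1904,-1.1259,4.0651,0.0587,-0.0272,0.6789,0.5146,0.9229,1.5700,-6.7200,0.3715
17,-0.1930,-1.1653,1.4685,-0.5850,-0.4679,-1.0756,3.7475,0.1217,-0.0260,0.6810,0.4814,2.5255,1.5336,-7.3789,0.3193
18,-0.2020,-1.1811,1.5224,-0.5829,-0.7315,-1.0184,3.4315,0.1799,-0.0248,0.6834,0.4481,4.0519,1.4875,-7.9314,0.2556
19,-0.2148,-1.1959,1.5714,-0.5799,-0.9806,-0.9543,3.1159,0.2277,-0.0238,0.6860,0.4148,5.5012,1.4325,-8.3795,0.1868
20,-0.2313,-1.2097,1.6158,-0.5763,-1.2140,-0.8832,2.8007,0.2650,-0.0228,0.6888,0.3816,6.8761,1.3705,-8.7270,0.1157
21,-0.2511,-1.2224,1.6555,-0.5722,-1.4304,-0.8055,2.4867,0.2917,-0.0220,0.6918,0.3487,8.1799,1.3032,-8.9797,0.0449
22,-0.2741,-1.2339,1.6905,-0.5678,-1.6287,-0.7219,2.1751,0.3082,-0.0212,0.6948,0.3162,9.4166,1.2326,-9.1450,-0.0237
23,-0.2999,-1.2441,1.7208,-0.5631,-1.8077,-0.6334,1.8677,0.3153,-0.0205,0.6978,0.2841,10.5897,1.1607,-9.2315,-0.0884
24,-0.3282,-1.2529,1.7466,-0.5584,-1.9668,-0.5416,1.5664,0.3139,-0.0198,0.7009,0.2525,11.7027,1.0895,-9.2486,-0.1483
25,-0.3587,-1.2603,1.7679,-0.5538,-2.1053,-0.4482,1.2733,0.3053,-0.0192,0.7040,0.2216,12.7583,1.0208,-9.2060,-0.2028
26,-0.3912,-1.2664,1.7849,-0.5494,-2.2231,-0.3550,0.9907,0.2909,-0.0186,0.7071,0.1913,13.7586,0.9563,-9.1135,-0.2515
27,-0.4253,-1.2710,1.7977,-0.5451,-2.3203,-0.2639,0.7205,0.2722,-0.0180,0.7101,0.1616,14.7052,0.8975,-8.9807,-0.2947
28,-0.4606,-1.2743,1.8066,-0.5412,-2.3973,-0.1766,0.4648,0.2507,-0.0175,0.7132,0.1327,15.5989,0.8453,-8.8167,-0.3326
29,-0.4970,-1.2764,1.8118,-0.5376,-2.4550,-0.0945,0.2250,0.2276,-0.0169,0.7163,0.1046,16.4402,0.8006,-8.6299,-0.3657
30,-0.5342,-1.2772,1.8135,-0.5343,-2.4944,-0.0190,0.0025,0.2042,-0.0164,0.7194,0.0772,17.2292,0.7637,-8.4280,-0.3944
31,-0.5717,-1.2770,1.8120,-0.5314,-2.5166,0.0473,-0.2013,0.1761,-0.0158,0.7224,0.0506,17.9637,0.7372,-8.2194,-0.4165
32,-0.6095,-1.2758,1.8076,-0.5289,-2.5230,0.1060,-0.3861,0.1534,-0.0152,0.7254,0.0247,18.6473,0.7196,-8.0075,-0.4380
33,-0.6473,-1.2739,1.8006,-0.5267,-2.5153,0.1572,-0.5523,0.1346,-0.0145,0.7284,-0.0003,19.2793,0.7083,-7.7970,-0.4576
34,-0.6849,-1.2712,1.7912,-0.5247,-2.4951,0.2004,-0.7001,0.1179,-0.0138,0.7313,-0.0246,19.8590,0.7022,-7.5918,-0.4745
35,-0.7221,-1.2679,1.7798,-0.5230,-2.4639,0.2361,-0.8300,0.1036,-0.0131,0.7342,-0.0481,20.3871,0.7003,-7.3950,-0.4890
36,-0.7587,-1.2641,1.7665,-0.5215,-2.4234,0.2647,-0.9427,0.0916,-0.0123,0.7370,-0.0708,20.8644,0.7017,-7.2088,-0.5011
37,-0.7947,-1.2600,1.7516,-0.5201,-2.3749,0.2867,-1.0390,0.0819,-0.0115,0.7398,-0.0927,21.2923,0.7055,-7.0346,-0.5110
38,-0.8299,-1.2556,1.7354,-0.5189,-2.3197,0.3028,-1.1200,0.0743,-0.0107,0.7425,-0.1138,21.6723,0.7107,-6.8735,-0.5189
39,-0.8642,-1.2509,1.7181,-0.5178,-2.2592,0.3137,-1.1866,0.0684,-0.0098,0.7452,-0.1342,22.0064,0.7167,-6.7257,-0.5247
40,-0.8976,-1.2462,1.6999,-0.5168,-2.1945,0.3200,-1.2402,0.0641,-0.0089,0.7477,-0.1538,22.2966,0.7226,-6.5914,-0.5286
41,-0.9300,-1.2413,1.6810,-0.5158,-2.1265,0.3226,-1.2817,0.0609,-0.0080,0.7502,-0.1726,22.5455,0.7280,-6.4701,-0.5307
42,-0.9614,-1.2365,1.6616,-0.5148,-2.0562,0.3219,-1.3125,0.0588,-0.0071,0.7526,-0.1907,22.7555,0.7323,-6.3613,-0.5309
43,-0.9917,-1.2317,1.6417,-0.5139,-1.9844,0.3185,-1.3335,0.0573,-0.0062,0.7550,-0.2080,,,,


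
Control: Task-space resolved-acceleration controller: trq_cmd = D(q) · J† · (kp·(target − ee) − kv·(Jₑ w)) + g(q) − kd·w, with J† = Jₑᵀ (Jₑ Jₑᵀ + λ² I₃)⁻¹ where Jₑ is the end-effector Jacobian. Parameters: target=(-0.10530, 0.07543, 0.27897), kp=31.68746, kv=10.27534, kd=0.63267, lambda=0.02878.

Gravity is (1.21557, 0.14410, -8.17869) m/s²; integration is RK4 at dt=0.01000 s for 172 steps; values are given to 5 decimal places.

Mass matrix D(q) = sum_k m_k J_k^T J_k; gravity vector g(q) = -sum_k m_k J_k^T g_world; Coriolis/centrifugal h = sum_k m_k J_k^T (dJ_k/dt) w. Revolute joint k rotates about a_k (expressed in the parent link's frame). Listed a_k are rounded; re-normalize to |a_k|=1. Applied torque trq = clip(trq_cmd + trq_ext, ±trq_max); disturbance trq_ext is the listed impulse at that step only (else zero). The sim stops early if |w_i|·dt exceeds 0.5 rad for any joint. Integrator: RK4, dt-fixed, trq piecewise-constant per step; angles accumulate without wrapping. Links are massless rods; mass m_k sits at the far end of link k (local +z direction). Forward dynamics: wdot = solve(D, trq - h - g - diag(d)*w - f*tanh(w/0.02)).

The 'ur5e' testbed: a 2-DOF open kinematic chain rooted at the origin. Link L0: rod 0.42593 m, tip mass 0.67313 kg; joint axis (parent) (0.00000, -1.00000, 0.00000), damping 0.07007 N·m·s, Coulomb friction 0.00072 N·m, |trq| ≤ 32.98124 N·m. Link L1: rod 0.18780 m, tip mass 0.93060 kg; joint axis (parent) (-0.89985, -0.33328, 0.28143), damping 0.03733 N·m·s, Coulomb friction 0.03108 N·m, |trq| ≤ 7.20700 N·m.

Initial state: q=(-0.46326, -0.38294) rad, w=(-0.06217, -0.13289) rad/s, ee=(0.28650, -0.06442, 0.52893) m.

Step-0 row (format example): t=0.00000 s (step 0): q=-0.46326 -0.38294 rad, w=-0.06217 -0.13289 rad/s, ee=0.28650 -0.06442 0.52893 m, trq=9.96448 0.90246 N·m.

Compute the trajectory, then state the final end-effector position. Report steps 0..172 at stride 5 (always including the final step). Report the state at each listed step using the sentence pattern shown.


t=0.05000 s (step 5): q=-0.45269 -0.38726 rad, w=0.43562 -0.05587 rad/s, ee=0.28092 -0.06512 0.53160 m, trq=7.18064 0.70814 N·m.
t=0.10000 s (step 10): q=-0.42372 -0.38916 rad, w=0.69510 -0.02264 rad/s, ee=0.26543 -0.06543 0.53937 m, trq=5.48022 0.61834 N·m.
t=0.15000 s (step 15): q=-0.38545 -0.38981 rad, w=0.81985 -0.00594 rad/s, ee=0.24461 -0.06554 0.54908 m, trq=4.39065 0.57769 N·m.
t=0.20000 s (step 20): q=-0.34302 -0.38986 rad, w=0.86860 0.00316 rad/s, ee=0.22109 -0.06555 0.55896 m, trq=3.64707 0.56127 N·m.
t=0.25000 s (step 25): q=-0.29932 -0.38951 rad, w=0.87443 0.01069 rad/s, ee=0.19646 -0.06549 0.56811 m, trq=3.10250 0.55452 N·m.
t=0.30000 s (step 30): q=-0.25599 -0.38878 rad, w=0.85621 0.01809 rad/s, ee=0.17165 -0.06537 0.57614 m, trq=2.67563 0.55129 N·m.
t=0.35000 s (step 35): q=-0.21394 -0.38768 rad, w=0.82473 0.02591 rad/s, ee=0.14725 -0.06519 0.58292 m, trq=2.32144 0.54852 N·m.
t=0.40000 s (step 40): q=-0.17365 -0.38617 rad, w=0.78622 0.03423 rad/s, ee=0.12361 -0.06495 0.58849 m, trq=2.01492 0.54485 N·m.
t=0.45000 s (step 45): q=-0.13538 -0.38425 rad, w=0.74435 0.04275 rad/s, ee=0.10094 -0.06463 0.59292 m, trq=1.74200 0.53992 N·m.
t=0.50000 s (step 50): q=-0.09924 -0.38190 rad, w=0.70132 0.05111 rad/s, ee=0.07938 -0.06425 0.59634 m, trq=1.49461 0.53384 N·m.
t=0.55000 s (step 55): q=-0.06526 -0.37914 rad, w=0.65842 0.05902 rad/s, ee=0.05897 -0.06380 0.59888 m, trq=1.26801 0.52684 N·m.
t=0.60000 s (step 60): q=-0.03339 -0.37600 rad, w=0.61647 0.06641 rad/s, ee=0.03974 -0.06328 0.60066 m, trq=1.05922 0.51905 N·m.
t=0.65000 s (step 65): q=-0.00359 -0.37251 rad, w=0.57592 0.07327 rad/s, ee=0.02168 -0.06271 0.60180 m, trq=0.86628 0.51059 N·m.
t=0.70000 s (step 70): q=0.02422 -0.36868 rad, w=0.53707 0.07967 rad/s, ee=0.00477 -0.06209 0.60240 m, trq=0.68772 0.50154 N·m.
t=0.75000 s (step 75): q=0.05014 -0.36455 rad, w=0.50008 0.08568 rad/s, ee=-0.01102 -0.06141 0.60257 m, trq=0.52242 0.49200 N·m.
t=0.80000 s (step 80): q=0.07426 -0.36012 rad, w=0.46501 0.09137 rad/s, ee=-0.02576 -0.06068 0.60239 m, trq=0.36939 0.48202 N·m.
t=0.85000 s (step 85): q=0.09667 -0.35541 rad, w=0.43188 0.09681 rad/s, ee=-0.03947 -0.05991 0.60192 m, trq=0.22775 0.47167 N·m.
t=0.90000 s (step 90): q=0.11747 -0.35044 rad, w=0.40068 0.10206 rad/s, ee=-0.05223 -0.05909 0.60124 m, trq=0.09672 0.46100 N·m.
t=0.95000 s (step 95): q=0.13676 -0.34521 rad, w=0.37136 0.10716 rad/s, ee=-0.06408 -0.05823 0.60040 m, trq=-0.02446 0.45005 N·m.
t=1.00000 s (step 100): q=0.15463 -0.33973 rad, w=0.34387 0.11218 rad/s, ee=-0.07508 -0.05732 0.59943 m, trq=-0.13649 0.43887 N·m.
t=1.05000 s (step 105): q=0.17117 -0.33400 rad, w=0.31812 0.11716 rad/s, ee=-0.08529 -0.05637 0.59839 m, trq=-0.24001 0.42747 N·m.
t=1.10000 s (step 110): q=0.18647 -0.32802 rad, w=0.29404 0.12212 rad/s, ee=-0.09475 -0.05538 0.59730 m, trq=-0.33566 0.41588 N·m.
t=1.15000 s (step 115): q=0.20060 -0.32179 rad, w=0.27154 0.12711 rad/s, ee=-0.10352 -0.05435 0.59618 m, trq=-0.42399 0.40411 N·m.
t=1.20000 s (step 120): q=0.21365 -0.31531 rad, w=0.25053 0.13216 rad/s, ee=-0.11164 -0.05327 0.59506 m, trq=-0.50555 0.39217 N·m.
t=1.25000 s (step 125): q=0.22568 -0.30858 rad, w=0.23092 0.13729 rad/s, ee=-0.11917 -0.05215 0.59396 m, trq=-0.58084 0.38005 N·m.
t=1.30000 s (step 130): q=0.23676 -0.30158 rad, w=0.21263 0.14253 rad/s, ee=-0.12613 -0.05099 0.59288 m, trq=-0.65032 0.36776 N·m.
t=1.35000 s (step 135): q=0.24696 -0.29433 rad, w=0.19558 0.14790 rad/s, ee=-0.13259 -0.04978 0.59184 m, trq=-0.71442 0.35528 N·m.
t=1.40000 s (step 140): q=0.25633 -0.28680 rad, w=0.17967 0.15341 rad/s, ee=-0.13856 -0.04852 0.59084 m, trq=-0.77354 0.34260 N·m.
t=1.45000 s (step 145): q=0.26494 -0.27899 rad, w=0.16483 0.15909 rad/s, ee=-0.14409 -0.04722 0.58989 m, trq=-0.82804 0.32972 N·m.
t=1.50000 s (step 150): q=0.27283 -0.27089 rad, w=0.15098 0.16496 rad/s, ee=-0.14922 -0.04586 0.58900 m, trq=-0.87827 0.31662 N·m.
t=1.55000 s (step 155): q=0.28005 -0.26249 rad, w=0.13806 0.17102 rad/s, ee=-0.15396 -0.04445 0.58817 m, trq=-0.92455 0.30328 N·m.
t=1.60000 s (step 160): q=0.28665 -0.25379 rad, w=0.12599 0.17730 rad/s, ee=-0.15835 -0.04299 0.58739 m, trq=-0.96715 0.28967 N·m.
t=1.65000 s (step 165): q=0.29266 -0.24477 rad, w=0.11471 0.18380 rad/s, ee=-0.16241 -0.04148 0.58667 m, trq=-1.00634 0.27579 N·m.
t=1.70000 s (step 170): q=0.29813 -0.23541 rad, w=0.10415 0.19054 rad/s, ee=-0.16617 -0.03990 0.58600 m, trq=-1.04238 0.26161 N·m.
t=1.72000 s (step 172): q=0.30017 -0.23158 rad, w=0.10012 0.19331 rad/s, ee=-0.16760 -0.03926 0.58575 m.
final ee position (m): -0.16760 -0.03926 0.58575


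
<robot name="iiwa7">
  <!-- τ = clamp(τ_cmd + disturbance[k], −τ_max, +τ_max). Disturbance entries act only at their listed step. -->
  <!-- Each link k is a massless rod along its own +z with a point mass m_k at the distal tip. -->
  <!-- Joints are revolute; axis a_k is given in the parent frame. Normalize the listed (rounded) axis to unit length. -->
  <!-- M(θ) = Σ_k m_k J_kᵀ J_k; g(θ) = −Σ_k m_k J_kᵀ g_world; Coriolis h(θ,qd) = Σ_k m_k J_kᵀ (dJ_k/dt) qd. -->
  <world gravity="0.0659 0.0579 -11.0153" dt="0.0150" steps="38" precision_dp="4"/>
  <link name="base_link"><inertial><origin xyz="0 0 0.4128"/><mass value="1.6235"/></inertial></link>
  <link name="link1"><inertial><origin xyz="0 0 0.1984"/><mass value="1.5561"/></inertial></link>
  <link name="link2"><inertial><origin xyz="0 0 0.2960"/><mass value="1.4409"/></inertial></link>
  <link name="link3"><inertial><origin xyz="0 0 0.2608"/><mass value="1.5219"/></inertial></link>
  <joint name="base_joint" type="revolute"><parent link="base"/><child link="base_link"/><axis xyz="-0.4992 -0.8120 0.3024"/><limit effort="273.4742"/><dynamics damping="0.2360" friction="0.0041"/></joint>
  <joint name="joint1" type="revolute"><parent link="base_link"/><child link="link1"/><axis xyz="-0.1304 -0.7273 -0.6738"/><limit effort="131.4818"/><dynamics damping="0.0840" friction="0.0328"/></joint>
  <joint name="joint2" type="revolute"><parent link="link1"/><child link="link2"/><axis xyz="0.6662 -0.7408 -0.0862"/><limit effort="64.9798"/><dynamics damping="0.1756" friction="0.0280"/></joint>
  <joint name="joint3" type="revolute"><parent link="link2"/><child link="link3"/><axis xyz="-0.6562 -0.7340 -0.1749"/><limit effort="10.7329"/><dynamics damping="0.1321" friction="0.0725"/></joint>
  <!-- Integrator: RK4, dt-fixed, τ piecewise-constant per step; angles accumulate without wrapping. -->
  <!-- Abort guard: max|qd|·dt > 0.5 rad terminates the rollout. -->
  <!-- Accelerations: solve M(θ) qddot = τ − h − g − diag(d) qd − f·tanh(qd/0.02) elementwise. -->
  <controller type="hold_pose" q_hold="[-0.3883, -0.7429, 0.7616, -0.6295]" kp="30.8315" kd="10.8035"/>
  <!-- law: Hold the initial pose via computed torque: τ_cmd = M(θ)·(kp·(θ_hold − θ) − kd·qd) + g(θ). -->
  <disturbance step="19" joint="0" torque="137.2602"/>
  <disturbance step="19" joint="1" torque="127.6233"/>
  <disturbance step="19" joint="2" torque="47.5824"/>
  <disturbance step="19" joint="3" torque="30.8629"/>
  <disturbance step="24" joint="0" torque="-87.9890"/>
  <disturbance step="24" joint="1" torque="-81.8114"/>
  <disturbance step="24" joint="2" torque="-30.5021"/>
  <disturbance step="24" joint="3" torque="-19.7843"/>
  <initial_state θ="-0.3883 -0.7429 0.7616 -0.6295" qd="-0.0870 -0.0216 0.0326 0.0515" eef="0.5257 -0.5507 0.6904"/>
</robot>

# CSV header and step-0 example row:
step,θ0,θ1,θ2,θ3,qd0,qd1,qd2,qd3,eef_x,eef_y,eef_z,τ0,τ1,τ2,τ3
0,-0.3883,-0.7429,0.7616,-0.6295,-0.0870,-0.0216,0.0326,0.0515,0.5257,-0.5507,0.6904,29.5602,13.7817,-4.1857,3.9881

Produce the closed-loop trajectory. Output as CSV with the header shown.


step,θ0,θ1,θ2,θ3,qd0,qd1,qd2,qd3,eef_x,eef_y,eef_z,τ0,τ1,τ2,τ3
1,-0.3895,-0.7431,0.7620,-0.6291,-0.0762,-0.0026,0.0174,0.0094,0.5261,-0.5515,0.6895,29.2290,13.6740,-4.1418,3.9723
2,-0.3906,-0.7431,0.7622,-0.6290,-0.0639,0.0008,0.0119,0.0020,0.5264,-0.5521,0.6887,28.9317,13.5795,-4.1038,3.9495
3,-0.3915,-0.7430,0.7623,-0.6290,-0.0528,0.0015,0.0087,0.0004,0.5267,-0.5526,0.6881,28.6649,13.4949,-4.0710,3.9279
4,-0.3922,-0.7430,0.7624,-0.6290,-0.0428,0.0015,0.0064,0.0001,0.5269,-0.5530,0.6876,28.4257,13.4188,-4.0427,3.9084
5,-0.3928,-0.7430,0.7625,-0.6290,-0.0341,0.0014,0.0046,0.0000,0.5271,-0.5533,0.6872,28.2113,13.3504,-4.0185,3.8910
6,-0.3932,-0.7430,0.7626,-0.6290,-0.0265,0.0011,0.0033,0.0000,0.5273,-0.5535,0.6869,28.0194,13.2889,-3.9976,3.8756
7,-0.3936,-0.7430,0.7626,-0.6290,-0.0199,0.0009,0.0022,0.0000,0.5274,-0.5537,0.6866,27.8476,13.2338,-3.9797,3.8619
8,-0.3938,-0.7429,0.7626,-0.6290,-0.0142,0.0006,0.0014,-0.0000,0.5275,-0.5538,0.6865,27.6940,13.1843,-3.9643,3.8497
9,-0.3940,-0.7429,0.7627,-0.6290,-0.0093,0.0004,0.0007,-0.0000,0.5275,-0.5539,0.6863,27.5569,13.1399,-3.9512,3.8389
10,-0.3941,-0.7429,0.7627,-0.6290,-0.0052,0.0002,0.0001,-0.0000,0.5275,-0.5540,0.6863,27.4345,13.1002,-3.9399,3.8294
11,-0.3941,-0.7429,0.7627,-0.6290,-0.0016,0.0001,-0.0003,-0.0001,0.5276,-0.5540,0.6862,27.3254,13.0647,-3.9304,3.8209
12,-0.3941,-0.7429,0.7627,-0.6290,0.0014,-0.0000,-0.0007,-0.0001,0.5276,-0.5540,0.6862,27.2283,13.0329,-3.9222,3.8134
13,-0.3941,-0.7429,0.7626,-0.6290,0.0039,-0.0001,-0.0009,-0.0001,0.5276,-0.5540,0.6862,27.1418,13.0046,-3.9153,3.8069
14,-0.3940,-0.7429,0.7626,-0.6290,0.0060,-0.0002,-0.0012,-0.0001,0.5275,-0.5540,0.6863,27.0650,12.9794,-3.9095,3.8011
15,-0.3939,-0.7429,0.7626,-0.6290,0.0077,-0.0002,-0.0013,-0.0001,0.5275,-0.5539,0.6864,26.9967,12.9569,-3.9047,3.7960
16,-0.3938,-0.7429,0.7626,-0.6290,0.0090,-0.0003,-0.0015,-0.0001,0.5275,-0.5538,0.6865,26.9361,12.9370,-3.9006,3.7915
17,-0.3937,-0.7429,0.7626,-0.6291,0.0101,-0.0003,-0.0016,-0.0001,0.5274,-0.5537,0.6866,26.8824,12.9193,-3.8973,3.7876
18,-0.3935,-0.7429,0.7625,-0.6291,0.0110,-0.0003,-0.0016,-0.0001,0.5274,-0.5537,0.6867,26.8349,12.9036,-3.8945,3.7842
19,-0.3933,-0.7430,0.7625,-0.6291,0.0116,-0.0003,-0.0017,-0.0001,0.5273,-0.5536,0.6868,164.0530,131.4818,43.6901,10.7329
20,-0.3971,-0.7036,0.7499,-0.6994,-0.5500,5.2465,-1.6801,-9.1798,0.5212,-0.5524,0.6870,3.8151,-6.8502,-11.6785,2.5542
21,-0.4053,-0.6323,0.7273,-0.8194,-0.5285,4.2585,-1.3411,-6.8799,0.5092,-0.5498,0.6876,6.1048,-4.6034,-10.4915,2.6338
22,-0.4127,-0.5750,0.7095,-0.9089,-0.4561,3.3850,-1.0263,-5.1014,0.4985,-0.5473,0.6886,8.1378,-2.6364,-9.4492,2.7092
23,-0.4189,-0.5299,0.6962,-0.9748,-0.3668,2.6345,-0.7539,-3.7287,0.4893,-0.5452,0.6898,9.9814,-0.9073,-8.5451,2.7774
24,-0.4238,-0.4952,0.6866,-1.0226,-0.2784,2.0008,-0.5285,-2.6660,0.4816,-0.5436,0.6911,-76.3188,-81.1919,-38.2685,-10.7329
25,-0.4234,-0.4910,0.6873,-1.0378,0.3218,-1.4049,0.5893,0.5700,0.4804,-0.5422,0.6896,27.9597,15.5846,-2.0995,5.1526
26,-0.4190,-0.5107,0.6953,-1.0291,0.2603,-1.2241,0.4826,0.5917,0.4846,-0.5410,0.6857,27.8928,15.2771,-2.2499,4.9670
27,-0.4155,-0.5278,0.7018,-1.0202,0.2096,-1.0690,0.3927,0.6036,0.4885,-0.5400,0.6824,27.8257,14.9989,-2.3790,4.8077
28,-0.4127,-0.5428,0.7071,-1.0111,0.1677,-0.9356,0.3174,0.6083,0.4920,-0.5392,0.6797,27.7593,14.7476,-2.4907,4.6705
29,-0.4105,-0.5560,0.7114,-1.0020,0.1333,-0.8208,0.2546,0.6078,0.4952,-0.5386,0.6774,27.6945,14.5210,-2.5884,4.5524
30,-0.4087,-0.5675,0.7148,-0.9929,0.1049,-0.7218,0.2023,0.6033,0.4981,-0.5382,0.6755,27.6316,14.3168,-2.6743,4.4506
31,-0.4073,-0.5777,0.7175,-0.9840,0.0816,-0.6362,0.1589,0.5959,0.5008,-0.5380,0.6739,27.5710,14.1332,-2.7504,4.3627
32,-0.4062,-0.5867,0.7196,-0.9751,0.0625,-0.5622,0.1231,0.5862,0.5032,-0.5378,0.6726,27.5128,13.9682,-2.8181,4.2868
33,-0.4054,-0.5946,0.7212,-0.9664,0.0469,-0.4981,0.0936,0.5748,0.5055,-0.5378,0.6717,27.4573,13.8201,-2.8786,4.2213
34,-0.4048,-0.6017,0.7225,-0.9579,0.0343,-0.4425,0.0695,0.5622,0.5075,-0.5378,0.6709,27.4044,13.6873,-2.9329,4.1647
35,-0.4043,-0.6079,0.7233,-0.9496,0.0241,-0.3941,0.0499,0.5487,0.5094,-0.5379,0.6703,27.3541,13.5682,-2.9816,4.1158
36,-0.4040,-0.6135,0.7240,-0.9415,0.0159,-0.3522,0.0341,0.5346,0.5111,-0.5381,0.6699,27.3063,13.4617,-3.0257,4.0736
37,-0.4039,-0.6185,0.7244,-0.9335,0.0096,-0.3160,0.0217,0.5203,0.5126,-0.5383,0.6696,27.2609,13.3663,-3.0659,4.0371
38,-0.4037,-0.6230,0.7246,-0.9258,0.0048,-0.2849,0.0125,0.5062,0.5140,-0.5385,0.6695,,,,


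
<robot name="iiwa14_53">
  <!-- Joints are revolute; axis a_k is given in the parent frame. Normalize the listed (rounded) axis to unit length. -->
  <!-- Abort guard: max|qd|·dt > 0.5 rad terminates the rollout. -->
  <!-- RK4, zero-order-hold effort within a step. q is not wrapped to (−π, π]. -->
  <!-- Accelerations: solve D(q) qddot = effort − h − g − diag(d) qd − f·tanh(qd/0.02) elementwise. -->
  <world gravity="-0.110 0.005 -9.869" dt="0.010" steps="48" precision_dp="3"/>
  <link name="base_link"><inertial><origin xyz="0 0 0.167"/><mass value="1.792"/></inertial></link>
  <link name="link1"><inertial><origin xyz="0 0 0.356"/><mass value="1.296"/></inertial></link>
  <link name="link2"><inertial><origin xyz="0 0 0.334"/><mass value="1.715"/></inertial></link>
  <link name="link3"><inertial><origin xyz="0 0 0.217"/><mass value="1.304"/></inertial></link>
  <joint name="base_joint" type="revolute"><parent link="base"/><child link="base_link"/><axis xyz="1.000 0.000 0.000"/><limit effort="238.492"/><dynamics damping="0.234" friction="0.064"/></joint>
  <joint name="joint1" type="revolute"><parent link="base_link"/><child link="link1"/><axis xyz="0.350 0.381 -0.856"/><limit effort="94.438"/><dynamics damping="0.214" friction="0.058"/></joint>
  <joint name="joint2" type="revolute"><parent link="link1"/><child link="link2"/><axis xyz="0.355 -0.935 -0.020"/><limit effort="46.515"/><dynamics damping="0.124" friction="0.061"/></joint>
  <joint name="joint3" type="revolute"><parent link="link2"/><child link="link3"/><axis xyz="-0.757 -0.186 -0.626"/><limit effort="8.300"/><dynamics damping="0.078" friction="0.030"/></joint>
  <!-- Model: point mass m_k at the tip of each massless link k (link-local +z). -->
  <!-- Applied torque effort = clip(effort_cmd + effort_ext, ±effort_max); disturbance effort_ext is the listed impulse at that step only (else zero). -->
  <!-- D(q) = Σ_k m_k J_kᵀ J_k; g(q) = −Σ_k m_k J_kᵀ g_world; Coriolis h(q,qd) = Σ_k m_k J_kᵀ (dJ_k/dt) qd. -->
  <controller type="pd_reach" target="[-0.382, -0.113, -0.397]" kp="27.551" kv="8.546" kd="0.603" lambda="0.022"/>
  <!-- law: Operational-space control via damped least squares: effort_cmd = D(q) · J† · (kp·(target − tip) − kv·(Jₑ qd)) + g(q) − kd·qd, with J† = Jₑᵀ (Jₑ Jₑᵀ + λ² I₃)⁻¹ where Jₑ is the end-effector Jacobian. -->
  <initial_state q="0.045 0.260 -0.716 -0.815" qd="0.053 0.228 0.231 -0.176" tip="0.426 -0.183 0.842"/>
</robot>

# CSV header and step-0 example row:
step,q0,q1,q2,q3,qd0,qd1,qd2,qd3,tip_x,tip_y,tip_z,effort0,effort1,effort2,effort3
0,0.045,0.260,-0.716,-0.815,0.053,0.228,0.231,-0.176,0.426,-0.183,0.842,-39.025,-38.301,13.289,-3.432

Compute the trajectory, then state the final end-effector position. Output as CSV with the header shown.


step,q0,q1,q2,q3,qd0,qd1,qd2,qd3,tip_x,tip_y,tip_z,effort0,effort1,effort2,effort3
1,0.047,0.255,-0.714,-0.837,0.435,-1.106,0.180,-4.268,0.424,-0.185,0.840,-34.922,-34.025,13.170,-0.630
2,0.053,0.240,-0.712,-0.892,0.654,-1.935,0.204,-6.588,0.421,-0.186,0.836,-26.702,-28.580,13.354,0.790
3,0.060,0.218,-0.710,-0.964,0.806,-2.465,0.270,-7.825,0.417,-0.186,0.831,-16.615,-22.868,13.723,1.429
4,0.069,0.191,-0.707,-1.045,0.957,-2.852,0.335,-8.428,0.412,-0.185,0.824,-5.857,-17.355,14.215,1.662
5,0.080,0.161,-0.703,-1.131,1.145,-3.190,0.366,-8.658,0.406,-0.183,0.818,4.987,-12.235,14.781,1.694
6,0.092,0.127,-0.700,-1.217,1.391,-3.530,0.336,-8.661,0.400,-0.180,0.811,15.580,-7.584,15.349,1.634
7,0.108,0.090,-0.697,-1.303,1.698,-3.895,0.226,-8.511,0.393,-0.176,0.804,25.576,-3.445,15.813,1.531
8,0.127,0.049,-0.696,-1.387,2.065,-4.290,0.018,-8.249,0.386,-0.171,0.797,34.470,0.126,16.032,1.407
9,0.150,0.004,-0.697,-1.468,2.476,-4.700,-0.291,-7.905,0.378,-0.167,0.790,41.553,3.037,15.839,1.271
10,0.177,-0.045,-0.702,-1.545,2.912,-5.106,-0.706,-7.486,0.369,-0.162,0.783,46.123,5.208,15.130,1.119
11,0.208,-0.098,-0.712,-1.617,3.347,-5.473,-1.209,-7.014,0.360,-0.157,0.775,47.658,6.590,13.876,0.956
12,0.243,-0.154,-0.727,-1.685,3.750,-5.766,-1.761,-6.525,0.349,-0.153,0.767,46.089,7.214,12.156,0.795
13,0.283,-0.213,-0.747,-1.748,4.095,-5.961,-2.314,-6.055,0.337,-0.150,0.759,41.863,7.206,10.138,0.656
14,0.325,-0.273,-0.773,-1.806,4.367,-6.049,-2.823,-5.638,0.324,-0.147,0.750,35.783,6.749,8.023,0.554
15,0.370,-0.333,-0.803,-1.861,4.562,-6.038,-3.255,-5.291,0.310,-0.146,0.741,28.728,6.035,5.986,0.499
16,0.416,-0.393,-0.838,-1.912,4.688,-5.949,-3.597,-5.013,0.295,-0.145,0.730,21.442,5.223,4.146,0.488
17,0.463,-0.452,-0.875,-1.961,4.757,-5.807,-3.851,-4.794,0.280,-0.146,0.719,14.440,4.421,2.566,0.514
18,0.511,-0.509,-0.914,-2.008,4.781,-5.634,-4.027,-4.618,0.263,-0.148,0.706,8.020,3.693,1.264,0.564
19,0.559,-0.565,-0.955,-2.053,4.772,-5.449,-4.139,-4.469,0.247,-0.151,0.693,2.314,3.064,0.230,0.629
20,0.606,-0.618,-0.997,-2.097,4.740,-5.263,-4.201,-4.336,0.230,-0.154,0.679,-2.649,2.541,-0.560,0.700
21,0.653,-0.670,-1.039,-2.140,4.692,-5.086,-4.223,-4.212,0.213,-0.158,0.664,-6.896,2.119,-1.137,0.772
22,0.700,-0.720,-1.081,-2.182,4.634,-4.922,-4.216,-4.092,0.196,-0.163,0.648,-10.486,1.786,-1.530,0.842
23,0.746,-0.768,-1.123,-2.222,4.569,-4.773,-4.185,-3.975,0.179,-0.168,0.632,-13.486,1.532,-1.769,0.908
24,0.791,-0.816,-1.165,-2.261,4.500,-4.642,-4.136,-3.860,0.163,-0.173,0.615,-15.964,1.346,-1.880,0.969
25,0.836,-0.861,-1.206,-2.299,4.429,-4.528,-4.072,-3.746,0.146,-0.178,0.598,-17.987,1.218,-1.887,1.024
26,0.880,-0.906,-1.246,-2.336,4.358,-4.431,-3.996,-3.633,0.131,-0.183,0.580,-19.613,1.141,-1.810,1.074
27,0.923,-0.950,-1.286,-2.372,4.288,-4.350,-3.910,-3.523,0.115,-0.188,0.562,-20.893,1.108,-1.667,1.119
28,0.966,-0.993,-1.324,-2.407,4.220,-4.285,-3.815,-3.416,0.100,-0.194,0.544,-21.875,1.113,-1.473,1.160
29,1.007,-1.036,-1.362,-2.440,4.154,-4.234,-3.712,-3.312,0.085,-0.199,0.525,-22.598,1.152,-1.242,1.195
30,1.049,-1.078,-1.398,-2.473,4.092,-4.196,-3.602,-3.212,0.071,-0.203,0.506,-23.098,1.222,-0.985,1.227
31,1.089,-1.120,-1.434,-2.505,4.033,-4.171,-3.485,-3.114,0.057,-0.208,0.488,-23.404,1.318,-0.713,1.255
32,1.129,-1.161,-1.468,-2.535,3.978,-4.156,-3.360,-3.021,0.044,-0.212,0.469,-23.543,1.438,-0.434,1.279
33,1.169,-1.203,-1.501,-2.565,3.928,-4.150,-3.228,-2.930,0.031,-0.216,0.450,-23.538,1.578,-0.157,1.299
34,1.208,-1.244,-1.533,-2.594,3.882,-4.152,-3.090,-2.843,0.019,-0.220,0.431,-23.409,1.735,0.111,1.315
35,1.247,-1.286,-1.563,-2.622,3.843,-4.161,-2.944,-2.759,0.007,-0.223,0.413,-23.174,1.906,0.365,1.328
36,1.285,-1.328,-1.591,-2.649,3.810,-4.175,-2.790,-2.676,-0.004,-0.226,0.394,-22.849,2.088,0.598,1.338
37,1.323,-1.369,-1.619,-2.675,3.784,-4.192,-2.630,-2.595,-0.016,-0.228,0.376,-22.448,2.278,0.805,1.343
38,1.360,-1.411,-1.644,-2.701,3.765,-4.211,-2.462,-2.515,-0.026,-0.231,0.358,-21.986,2.472,0.983,1.345
39,1.398,-1.454,-1.668,-2.726,3.755,-4.229,-2.286,-2.435,-0.037,-0.232,0.340,-21.476,2.667,1.127,1.342
40,1.436,-1.496,-1.690,-2.750,3.754,-4.244,-2.104,-2.354,-0.047,-0.234,0.323,-20.930,2.859,1.233,1.334
41,1.473,-1.538,-1.710,-2.773,3.763,-4.254,-1.915,-2.272,-0.056,-0.235,0.305,-20.361,3.047,1.298,1.321
42,1.511,-1.581,-1.728,-2.795,3.782,-4.257,-1.720,-2.188,-0.066,-0.236,0.288,-19.780,3.225,1.321,1.303
43,1.549,-1.624,-1.744,-2.817,3.812,-4.250,-1.519,-2.101,-0.075,-0.237,0.272,-19.198,3.390,1.298,1.279
44,1.587,-1.666,-1.758,-2.837,3.855,-4.232,-1.313,-2.011,-0.084,-0.237,0.255,-18.628,3.541,1.228,1.249
45,1.626,-1.708,-1.770,-2.857,3.909,-4.199,-1.104,-1.918,-0.093,-0.238,0.239,-18.077,3.672,1.110,1.212
46,1.665,-1.750,-1.780,-2.876,3.977,-4.150,-0.892,-1.822,-0.101,-0.238,0.224,-17.556,3.783,0.944,1.168
47,1.706,-1.791,-1.788,-2.893,4.056,-4.083,-0.679,-1.722,-0.109,-0.237,0.209,-17.071,3.870,0.731,1.118
48,1.747,-1.831,-1.794,-2.910,4.149,-3.996,-0.467,-1.620,-0.118,-0.237,0.194,,,,
# final tip position (m): -0.118 -0.237 0.194
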